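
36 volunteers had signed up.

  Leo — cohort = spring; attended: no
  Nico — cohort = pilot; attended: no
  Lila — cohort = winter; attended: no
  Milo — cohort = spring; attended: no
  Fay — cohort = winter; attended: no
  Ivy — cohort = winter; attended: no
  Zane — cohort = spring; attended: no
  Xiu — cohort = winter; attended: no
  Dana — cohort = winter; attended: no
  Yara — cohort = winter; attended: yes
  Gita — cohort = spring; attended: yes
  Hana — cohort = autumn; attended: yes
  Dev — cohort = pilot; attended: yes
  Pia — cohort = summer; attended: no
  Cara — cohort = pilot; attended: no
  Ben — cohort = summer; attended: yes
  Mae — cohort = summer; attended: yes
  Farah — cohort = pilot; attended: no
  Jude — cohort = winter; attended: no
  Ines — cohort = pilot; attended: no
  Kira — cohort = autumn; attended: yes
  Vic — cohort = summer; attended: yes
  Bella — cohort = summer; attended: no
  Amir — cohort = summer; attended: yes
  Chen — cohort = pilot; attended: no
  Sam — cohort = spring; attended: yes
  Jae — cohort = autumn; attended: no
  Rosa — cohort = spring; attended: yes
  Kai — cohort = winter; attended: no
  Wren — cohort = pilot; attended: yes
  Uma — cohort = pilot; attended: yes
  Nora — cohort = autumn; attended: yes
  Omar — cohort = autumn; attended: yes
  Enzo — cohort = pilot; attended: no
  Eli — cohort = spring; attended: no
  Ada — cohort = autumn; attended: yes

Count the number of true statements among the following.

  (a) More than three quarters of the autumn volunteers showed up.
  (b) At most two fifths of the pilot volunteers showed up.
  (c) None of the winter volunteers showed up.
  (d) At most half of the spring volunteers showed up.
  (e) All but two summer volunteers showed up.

4

(a) autumn: |A| = 6, |A ∩ B| = 5; needs |A ∩ B| / |A| > 3/4 — true.
(b) pilot: |A| = 9, |A ∩ B| = 3; needs |A ∩ B| / |A| ≤ 2/5 — true.
(c) winter: |A| = 8, |A ∩ B| = 1; needs A ∩ B = ∅ (|A ∩ B| = 0) — false.
(d) spring: |A| = 7, |A ∩ B| = 3; needs |A ∩ B| ≤ |A ∖ B| — true.
(e) summer: |A| = 6, |A ∩ B| = 4; needs |A ∖ B| = 2 — true.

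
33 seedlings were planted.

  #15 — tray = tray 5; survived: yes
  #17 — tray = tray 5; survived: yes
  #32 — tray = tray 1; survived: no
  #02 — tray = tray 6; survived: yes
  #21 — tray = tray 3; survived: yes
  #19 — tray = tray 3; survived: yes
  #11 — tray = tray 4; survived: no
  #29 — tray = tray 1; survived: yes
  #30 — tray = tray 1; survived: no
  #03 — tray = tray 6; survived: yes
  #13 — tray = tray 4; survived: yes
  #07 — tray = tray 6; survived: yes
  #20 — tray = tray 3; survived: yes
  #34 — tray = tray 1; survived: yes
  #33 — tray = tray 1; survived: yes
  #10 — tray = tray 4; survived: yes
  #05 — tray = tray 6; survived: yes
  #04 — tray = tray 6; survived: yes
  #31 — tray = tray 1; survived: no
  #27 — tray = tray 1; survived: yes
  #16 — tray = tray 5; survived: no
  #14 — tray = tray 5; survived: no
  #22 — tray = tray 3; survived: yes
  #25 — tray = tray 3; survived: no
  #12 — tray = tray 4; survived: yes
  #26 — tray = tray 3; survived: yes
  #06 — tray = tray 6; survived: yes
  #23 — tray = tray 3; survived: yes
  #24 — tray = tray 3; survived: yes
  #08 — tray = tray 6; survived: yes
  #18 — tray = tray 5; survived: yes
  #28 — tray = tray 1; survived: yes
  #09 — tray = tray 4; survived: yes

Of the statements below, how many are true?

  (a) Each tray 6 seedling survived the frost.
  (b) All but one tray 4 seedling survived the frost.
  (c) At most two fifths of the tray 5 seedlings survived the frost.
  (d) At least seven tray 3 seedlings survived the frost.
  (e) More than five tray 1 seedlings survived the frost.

(a) tray 6: |A| = 7, |A ∩ B| = 7; needs A ⊆ B, i.e. every element of A is in B (|A ∖ B| = 0) — true.
(b) tray 4: |A| = 5, |A ∩ B| = 4; needs |A ∖ B| = 1 — true.
(c) tray 5: |A| = 5, |A ∩ B| = 3; needs |A ∩ B| / |A| ≤ 2/5 — false.
(d) tray 3: |A| = 8, |A ∩ B| = 7; needs |A ∩ B| ≥ 7 — true.
(e) tray 1: |A| = 8, |A ∩ B| = 5; needs |A ∩ B| > 5 — false.

3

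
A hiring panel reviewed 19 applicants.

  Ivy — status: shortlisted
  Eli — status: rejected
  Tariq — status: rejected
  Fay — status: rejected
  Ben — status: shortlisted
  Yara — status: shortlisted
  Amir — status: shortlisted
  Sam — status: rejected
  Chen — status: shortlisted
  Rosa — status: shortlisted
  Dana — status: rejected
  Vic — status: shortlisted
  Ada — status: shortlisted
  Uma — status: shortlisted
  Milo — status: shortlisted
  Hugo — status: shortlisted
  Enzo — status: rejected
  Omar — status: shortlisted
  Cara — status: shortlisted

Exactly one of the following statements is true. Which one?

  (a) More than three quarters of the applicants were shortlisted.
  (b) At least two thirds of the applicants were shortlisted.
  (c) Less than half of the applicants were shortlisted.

|A| = 19, |A ∩ B| = 13, |A ∖ B| = 6.
(a) requires |A ∩ B| / |A| > 3/4: false.
(b) requires |A ∩ B| / |A| ≥ 2/3: true.
(c) requires |A ∩ B| < |A ∖ B|: false.

(b)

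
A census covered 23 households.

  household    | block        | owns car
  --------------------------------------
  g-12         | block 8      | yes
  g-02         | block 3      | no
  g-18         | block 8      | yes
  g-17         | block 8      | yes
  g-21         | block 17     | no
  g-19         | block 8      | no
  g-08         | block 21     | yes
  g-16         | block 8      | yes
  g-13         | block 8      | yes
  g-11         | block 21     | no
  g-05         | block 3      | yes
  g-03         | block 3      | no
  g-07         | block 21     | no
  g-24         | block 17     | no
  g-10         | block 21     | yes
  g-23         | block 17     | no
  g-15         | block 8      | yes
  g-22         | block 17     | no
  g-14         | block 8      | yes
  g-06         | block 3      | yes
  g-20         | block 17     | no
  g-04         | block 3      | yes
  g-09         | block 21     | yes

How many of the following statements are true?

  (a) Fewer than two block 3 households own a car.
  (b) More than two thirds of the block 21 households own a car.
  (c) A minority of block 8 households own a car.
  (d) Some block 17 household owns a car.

0

(a) block 3: |A| = 5, |A ∩ B| = 3; needs |A ∩ B| < 2 — false.
(b) block 21: |A| = 5, |A ∩ B| = 3; needs |A ∩ B| / |A| > 2/3 — false.
(c) block 8: |A| = 8, |A ∩ B| = 7; needs |A ∩ B| < |A ∖ B| — false.
(d) block 17: |A| = 5, |A ∩ B| = 0; needs A ∩ B ≠ ∅ (|A ∩ B| ≥ 1) — false.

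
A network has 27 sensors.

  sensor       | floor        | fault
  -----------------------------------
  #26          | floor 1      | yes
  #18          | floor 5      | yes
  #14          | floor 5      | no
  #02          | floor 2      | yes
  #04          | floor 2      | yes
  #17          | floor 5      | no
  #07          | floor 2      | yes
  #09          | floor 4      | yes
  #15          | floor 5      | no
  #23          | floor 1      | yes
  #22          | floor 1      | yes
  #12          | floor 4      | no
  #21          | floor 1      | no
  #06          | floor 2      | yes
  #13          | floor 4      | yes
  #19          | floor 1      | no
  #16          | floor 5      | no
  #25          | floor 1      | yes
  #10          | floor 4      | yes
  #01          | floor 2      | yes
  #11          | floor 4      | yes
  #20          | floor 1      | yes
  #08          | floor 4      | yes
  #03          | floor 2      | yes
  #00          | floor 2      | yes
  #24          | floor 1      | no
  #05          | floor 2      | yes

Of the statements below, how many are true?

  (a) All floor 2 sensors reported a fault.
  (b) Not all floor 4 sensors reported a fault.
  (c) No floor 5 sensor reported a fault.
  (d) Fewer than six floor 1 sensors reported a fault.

3

(a) floor 2: |A| = 8, |A ∩ B| = 8; needs A ⊆ B, i.e. every element of A is in B (|A ∖ B| = 0) — true.
(b) floor 4: |A| = 6, |A ∩ B| = 5; needs A ⊄ B (|A ∖ B| ≥ 1) — true.
(c) floor 5: |A| = 5, |A ∩ B| = 1; needs A ∩ B = ∅ (|A ∩ B| = 0) — false.
(d) floor 1: |A| = 8, |A ∩ B| = 5; needs |A ∩ B| < 6 — true.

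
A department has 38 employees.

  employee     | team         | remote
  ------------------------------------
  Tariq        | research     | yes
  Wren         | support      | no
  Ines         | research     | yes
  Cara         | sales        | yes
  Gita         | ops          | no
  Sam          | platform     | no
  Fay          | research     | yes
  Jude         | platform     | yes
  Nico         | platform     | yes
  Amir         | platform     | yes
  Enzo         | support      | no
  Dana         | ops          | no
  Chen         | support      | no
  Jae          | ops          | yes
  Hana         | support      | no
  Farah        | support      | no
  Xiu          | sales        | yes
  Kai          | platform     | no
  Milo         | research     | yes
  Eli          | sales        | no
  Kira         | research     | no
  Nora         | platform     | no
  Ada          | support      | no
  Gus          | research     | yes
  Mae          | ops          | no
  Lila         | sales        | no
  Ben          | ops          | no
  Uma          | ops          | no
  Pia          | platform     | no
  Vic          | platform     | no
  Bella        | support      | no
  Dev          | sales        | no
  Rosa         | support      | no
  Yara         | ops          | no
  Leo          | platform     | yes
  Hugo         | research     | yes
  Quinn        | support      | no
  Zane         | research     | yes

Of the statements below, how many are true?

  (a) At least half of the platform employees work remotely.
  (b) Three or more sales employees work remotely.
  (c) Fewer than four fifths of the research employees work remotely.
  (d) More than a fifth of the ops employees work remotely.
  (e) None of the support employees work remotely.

1

(a) platform: |A| = 9, |A ∩ B| = 4; needs |A ∩ B| ≥ |A ∖ B| — false.
(b) sales: |A| = 5, |A ∩ B| = 2; needs |A ∩ B| ≥ 3 — false.
(c) research: |A| = 8, |A ∩ B| = 7; needs |A ∩ B| / |A| < 4/5 — false.
(d) ops: |A| = 7, |A ∩ B| = 1; needs |A ∩ B| / |A| > 1/5 — false.
(e) support: |A| = 9, |A ∩ B| = 0; needs A ∩ B = ∅ (|A ∩ B| = 0) — true.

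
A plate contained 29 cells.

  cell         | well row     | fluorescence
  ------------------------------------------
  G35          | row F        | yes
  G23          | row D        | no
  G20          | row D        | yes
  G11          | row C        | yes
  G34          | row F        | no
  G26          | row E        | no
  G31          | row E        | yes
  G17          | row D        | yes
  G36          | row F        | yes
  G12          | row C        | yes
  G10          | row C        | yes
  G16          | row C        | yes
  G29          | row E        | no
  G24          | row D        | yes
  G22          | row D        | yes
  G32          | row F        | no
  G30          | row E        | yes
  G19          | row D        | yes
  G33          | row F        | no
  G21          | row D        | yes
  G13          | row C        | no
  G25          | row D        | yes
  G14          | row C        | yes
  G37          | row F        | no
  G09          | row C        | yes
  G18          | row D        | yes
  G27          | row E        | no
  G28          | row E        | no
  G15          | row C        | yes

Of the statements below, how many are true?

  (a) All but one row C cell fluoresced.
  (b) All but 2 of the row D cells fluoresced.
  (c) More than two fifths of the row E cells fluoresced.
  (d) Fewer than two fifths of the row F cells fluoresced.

2

(a) row C: |A| = 8, |A ∩ B| = 7; needs |A ∖ B| = 1 — true.
(b) row D: |A| = 9, |A ∩ B| = 8; needs |A ∖ B| = 2 — false.
(c) row E: |A| = 6, |A ∩ B| = 2; needs |A ∩ B| / |A| > 2/5 — false.
(d) row F: |A| = 6, |A ∩ B| = 2; needs |A ∩ B| / |A| < 2/5 — true.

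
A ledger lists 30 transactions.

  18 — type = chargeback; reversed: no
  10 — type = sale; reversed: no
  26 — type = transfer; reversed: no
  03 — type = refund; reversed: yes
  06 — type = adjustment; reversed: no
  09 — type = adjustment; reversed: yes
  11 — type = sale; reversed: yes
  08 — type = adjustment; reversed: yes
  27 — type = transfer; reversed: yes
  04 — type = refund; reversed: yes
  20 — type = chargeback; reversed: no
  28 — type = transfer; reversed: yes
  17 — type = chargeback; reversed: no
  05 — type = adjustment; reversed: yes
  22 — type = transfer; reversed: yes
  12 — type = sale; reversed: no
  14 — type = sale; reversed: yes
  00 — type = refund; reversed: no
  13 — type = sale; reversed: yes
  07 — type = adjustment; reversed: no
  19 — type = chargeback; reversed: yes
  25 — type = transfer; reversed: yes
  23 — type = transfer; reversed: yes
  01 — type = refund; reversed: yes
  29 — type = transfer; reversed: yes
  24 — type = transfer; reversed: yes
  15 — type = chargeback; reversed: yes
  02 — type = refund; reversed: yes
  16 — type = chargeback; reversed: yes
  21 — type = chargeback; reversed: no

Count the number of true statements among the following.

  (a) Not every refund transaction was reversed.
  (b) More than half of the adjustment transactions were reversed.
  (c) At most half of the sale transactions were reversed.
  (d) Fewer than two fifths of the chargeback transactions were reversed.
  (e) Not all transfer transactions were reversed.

3

(a) refund: |A| = 5, |A ∩ B| = 4; needs A ⊄ B (|A ∖ B| ≥ 1) — true.
(b) adjustment: |A| = 5, |A ∩ B| = 3; needs |A ∩ B| > |A ∖ B| — true.
(c) sale: |A| = 5, |A ∩ B| = 3; needs |A ∩ B| ≤ |A ∖ B| — false.
(d) chargeback: |A| = 7, |A ∩ B| = 3; needs |A ∩ B| / |A| < 2/5 — false.
(e) transfer: |A| = 8, |A ∩ B| = 7; needs A ⊄ B (|A ∖ B| ≥ 1) — true.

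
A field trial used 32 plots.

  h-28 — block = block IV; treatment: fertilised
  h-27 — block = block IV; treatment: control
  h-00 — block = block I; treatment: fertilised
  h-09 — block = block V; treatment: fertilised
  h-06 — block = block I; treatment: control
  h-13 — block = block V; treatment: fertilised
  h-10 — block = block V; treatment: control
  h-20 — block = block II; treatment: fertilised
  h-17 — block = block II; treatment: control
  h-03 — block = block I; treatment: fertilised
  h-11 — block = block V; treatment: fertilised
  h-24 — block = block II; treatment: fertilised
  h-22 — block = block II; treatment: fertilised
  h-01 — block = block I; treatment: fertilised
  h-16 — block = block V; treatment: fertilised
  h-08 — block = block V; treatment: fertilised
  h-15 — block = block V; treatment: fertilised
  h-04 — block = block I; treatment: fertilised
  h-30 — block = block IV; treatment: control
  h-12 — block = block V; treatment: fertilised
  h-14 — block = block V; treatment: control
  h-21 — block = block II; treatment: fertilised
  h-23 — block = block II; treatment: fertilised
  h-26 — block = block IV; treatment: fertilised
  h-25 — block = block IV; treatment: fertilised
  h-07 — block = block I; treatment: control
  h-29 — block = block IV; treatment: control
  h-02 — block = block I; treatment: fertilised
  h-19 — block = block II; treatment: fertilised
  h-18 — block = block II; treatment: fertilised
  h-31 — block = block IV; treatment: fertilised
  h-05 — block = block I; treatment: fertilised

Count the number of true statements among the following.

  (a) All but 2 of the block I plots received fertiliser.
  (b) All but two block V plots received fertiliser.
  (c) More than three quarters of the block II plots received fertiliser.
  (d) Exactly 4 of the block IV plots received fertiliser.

(a) block I: |A| = 8, |A ∩ B| = 6; needs |A ∖ B| = 2 — true.
(b) block V: |A| = 9, |A ∩ B| = 7; needs |A ∖ B| = 2 — true.
(c) block II: |A| = 8, |A ∩ B| = 7; needs |A ∩ B| / |A| > 3/4 — true.
(d) block IV: |A| = 7, |A ∩ B| = 4; needs |A ∩ B| = 4 — true.

4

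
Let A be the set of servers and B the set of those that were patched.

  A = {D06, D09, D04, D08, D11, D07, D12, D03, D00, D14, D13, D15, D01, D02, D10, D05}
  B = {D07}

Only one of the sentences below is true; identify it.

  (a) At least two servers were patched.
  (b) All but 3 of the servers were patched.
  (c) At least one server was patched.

|A| = 16, |A ∩ B| = 1, |A ∖ B| = 15.
(a) requires |A ∩ B| ≥ 2: false.
(b) requires |A ∖ B| = 3: false.
(c) requires A ∩ B ≠ ∅ (|A ∩ B| ≥ 1): true.

(c)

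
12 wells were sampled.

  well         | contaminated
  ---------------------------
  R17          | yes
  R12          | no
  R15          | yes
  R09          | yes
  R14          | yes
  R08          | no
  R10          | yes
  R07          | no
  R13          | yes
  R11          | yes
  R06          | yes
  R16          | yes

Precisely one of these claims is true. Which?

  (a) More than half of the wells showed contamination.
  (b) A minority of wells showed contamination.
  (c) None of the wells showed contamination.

(a)

|A| = 12, |A ∩ B| = 9, |A ∖ B| = 3.
(a) requires |A ∩ B| > |A ∖ B|: true.
(b) requires |A ∩ B| < |A ∖ B|: false.
(c) requires A ∩ B = ∅ (|A ∩ B| = 0): false.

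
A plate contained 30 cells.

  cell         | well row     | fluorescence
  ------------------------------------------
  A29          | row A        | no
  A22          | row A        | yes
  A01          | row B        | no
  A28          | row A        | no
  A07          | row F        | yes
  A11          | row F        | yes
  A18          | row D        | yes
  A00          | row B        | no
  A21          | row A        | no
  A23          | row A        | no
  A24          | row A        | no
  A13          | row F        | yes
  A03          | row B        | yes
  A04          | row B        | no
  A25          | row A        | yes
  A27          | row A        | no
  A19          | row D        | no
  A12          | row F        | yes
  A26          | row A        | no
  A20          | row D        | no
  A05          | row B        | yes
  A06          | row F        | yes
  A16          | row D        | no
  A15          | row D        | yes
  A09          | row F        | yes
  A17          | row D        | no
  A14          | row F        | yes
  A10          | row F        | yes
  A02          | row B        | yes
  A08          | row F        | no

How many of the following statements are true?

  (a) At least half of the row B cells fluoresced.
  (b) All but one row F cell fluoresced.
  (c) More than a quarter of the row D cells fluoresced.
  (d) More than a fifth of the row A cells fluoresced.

(a) row B: |A| = 6, |A ∩ B| = 3; needs |A ∩ B| ≥ |A ∖ B| — true.
(b) row F: |A| = 9, |A ∩ B| = 8; needs |A ∖ B| = 1 — true.
(c) row D: |A| = 6, |A ∩ B| = 2; needs |A ∩ B| / |A| > 1/4 — true.
(d) row A: |A| = 9, |A ∩ B| = 2; needs |A ∩ B| / |A| > 1/5 — true.

4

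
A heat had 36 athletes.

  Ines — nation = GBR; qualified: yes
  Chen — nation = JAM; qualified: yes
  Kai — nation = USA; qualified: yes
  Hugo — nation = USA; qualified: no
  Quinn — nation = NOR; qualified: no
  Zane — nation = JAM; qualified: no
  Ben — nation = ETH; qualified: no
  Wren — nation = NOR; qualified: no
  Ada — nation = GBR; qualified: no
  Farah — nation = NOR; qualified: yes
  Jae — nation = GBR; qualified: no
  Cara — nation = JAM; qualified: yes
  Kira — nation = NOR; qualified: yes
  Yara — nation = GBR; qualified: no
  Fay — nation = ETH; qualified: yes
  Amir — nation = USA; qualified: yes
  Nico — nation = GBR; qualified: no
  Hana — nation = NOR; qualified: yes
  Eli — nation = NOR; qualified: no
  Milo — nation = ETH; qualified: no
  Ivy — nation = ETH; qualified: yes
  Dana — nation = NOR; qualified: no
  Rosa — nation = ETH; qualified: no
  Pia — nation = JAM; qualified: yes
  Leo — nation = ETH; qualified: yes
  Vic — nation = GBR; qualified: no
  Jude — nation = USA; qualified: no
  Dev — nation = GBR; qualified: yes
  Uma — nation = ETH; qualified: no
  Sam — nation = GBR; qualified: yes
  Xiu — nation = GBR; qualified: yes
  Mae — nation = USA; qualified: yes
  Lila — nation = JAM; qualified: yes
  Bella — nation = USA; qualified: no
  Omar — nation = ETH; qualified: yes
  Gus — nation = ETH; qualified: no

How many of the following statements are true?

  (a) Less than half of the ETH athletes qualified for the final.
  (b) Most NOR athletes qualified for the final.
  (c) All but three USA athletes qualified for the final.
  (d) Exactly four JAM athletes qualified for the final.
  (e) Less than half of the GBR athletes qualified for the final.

(a) ETH: |A| = 9, |A ∩ B| = 4; needs |A ∩ B| < |A ∖ B| — true.
(b) NOR: |A| = 7, |A ∩ B| = 3; needs |A ∩ B| > |A ∖ B| — false.
(c) USA: |A| = 6, |A ∩ B| = 3; needs |A ∖ B| = 3 — true.
(d) JAM: |A| = 5, |A ∩ B| = 4; needs |A ∩ B| = 4 — true.
(e) GBR: |A| = 9, |A ∩ B| = 4; needs |A ∩ B| < |A ∖ B| — true.

4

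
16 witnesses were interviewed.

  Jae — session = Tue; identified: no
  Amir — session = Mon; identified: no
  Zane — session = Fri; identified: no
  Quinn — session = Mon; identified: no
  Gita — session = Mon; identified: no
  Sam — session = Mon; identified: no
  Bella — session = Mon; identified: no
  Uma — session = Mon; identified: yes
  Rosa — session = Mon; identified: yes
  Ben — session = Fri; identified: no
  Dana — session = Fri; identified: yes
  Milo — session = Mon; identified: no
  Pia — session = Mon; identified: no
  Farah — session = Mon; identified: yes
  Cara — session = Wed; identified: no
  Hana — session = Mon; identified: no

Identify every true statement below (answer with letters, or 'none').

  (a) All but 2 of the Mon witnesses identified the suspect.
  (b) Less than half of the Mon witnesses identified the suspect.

(b)

|A| = 11, |A ∩ B| = 3, |A ∖ B| = 8.
(a) |A ∖ B| = 2: fails.
(b) |A ∩ B| < |A ∖ B|: holds.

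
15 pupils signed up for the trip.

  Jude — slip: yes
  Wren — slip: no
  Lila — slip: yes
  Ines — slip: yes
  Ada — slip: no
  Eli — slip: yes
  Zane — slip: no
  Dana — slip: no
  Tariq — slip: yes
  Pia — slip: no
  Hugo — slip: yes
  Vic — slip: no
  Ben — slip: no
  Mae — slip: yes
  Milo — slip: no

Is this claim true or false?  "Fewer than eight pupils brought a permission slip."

True

Truth condition: |A ∩ B| < 8.
|A| = 15, |A ∩ B| = 7, |A ∖ B| = 8.
|A ∩ B| = 7, so the statement is true.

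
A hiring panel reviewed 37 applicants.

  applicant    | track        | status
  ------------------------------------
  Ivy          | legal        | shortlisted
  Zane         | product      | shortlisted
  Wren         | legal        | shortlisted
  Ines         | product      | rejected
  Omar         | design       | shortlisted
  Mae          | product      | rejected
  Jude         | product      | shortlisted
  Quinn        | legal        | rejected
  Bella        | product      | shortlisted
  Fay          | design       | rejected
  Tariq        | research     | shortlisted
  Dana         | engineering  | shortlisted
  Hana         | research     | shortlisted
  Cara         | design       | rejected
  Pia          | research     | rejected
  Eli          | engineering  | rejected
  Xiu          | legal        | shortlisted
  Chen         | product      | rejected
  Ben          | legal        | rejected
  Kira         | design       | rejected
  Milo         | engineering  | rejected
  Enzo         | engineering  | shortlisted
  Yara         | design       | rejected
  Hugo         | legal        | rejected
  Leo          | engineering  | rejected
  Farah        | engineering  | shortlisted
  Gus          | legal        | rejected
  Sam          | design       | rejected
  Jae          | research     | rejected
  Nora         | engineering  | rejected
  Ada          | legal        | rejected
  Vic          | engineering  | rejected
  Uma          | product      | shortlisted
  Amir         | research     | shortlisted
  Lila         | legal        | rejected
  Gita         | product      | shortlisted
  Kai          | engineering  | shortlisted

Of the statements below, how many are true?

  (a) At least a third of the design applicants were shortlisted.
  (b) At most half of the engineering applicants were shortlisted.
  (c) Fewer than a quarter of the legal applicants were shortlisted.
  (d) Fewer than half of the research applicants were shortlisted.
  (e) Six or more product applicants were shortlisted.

(a) design: |A| = 6, |A ∩ B| = 1; needs |A ∩ B| / |A| ≥ 1/3 — false.
(b) engineering: |A| = 9, |A ∩ B| = 4; needs |A ∩ B| ≤ |A ∖ B| — true.
(c) legal: |A| = 9, |A ∩ B| = 3; needs |A ∩ B| / |A| < 1/4 — false.
(d) research: |A| = 5, |A ∩ B| = 3; needs |A ∩ B| < |A ∖ B| — false.
(e) product: |A| = 8, |A ∩ B| = 5; needs |A ∩ B| ≥ 6 — false.

1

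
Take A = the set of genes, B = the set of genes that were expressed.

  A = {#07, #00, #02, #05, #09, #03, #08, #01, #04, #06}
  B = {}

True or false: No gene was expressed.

True

The determiner here denotes the relation: A ∩ B = ∅ (|A ∩ B| = 0).
A (the restrictor) = {#07, #00, #02, #05, #09, #03, #08, #01, #04, #06}, |A| = 10.
A ∩ B = {}, so |A ∩ B| = 0.
So the statement is true.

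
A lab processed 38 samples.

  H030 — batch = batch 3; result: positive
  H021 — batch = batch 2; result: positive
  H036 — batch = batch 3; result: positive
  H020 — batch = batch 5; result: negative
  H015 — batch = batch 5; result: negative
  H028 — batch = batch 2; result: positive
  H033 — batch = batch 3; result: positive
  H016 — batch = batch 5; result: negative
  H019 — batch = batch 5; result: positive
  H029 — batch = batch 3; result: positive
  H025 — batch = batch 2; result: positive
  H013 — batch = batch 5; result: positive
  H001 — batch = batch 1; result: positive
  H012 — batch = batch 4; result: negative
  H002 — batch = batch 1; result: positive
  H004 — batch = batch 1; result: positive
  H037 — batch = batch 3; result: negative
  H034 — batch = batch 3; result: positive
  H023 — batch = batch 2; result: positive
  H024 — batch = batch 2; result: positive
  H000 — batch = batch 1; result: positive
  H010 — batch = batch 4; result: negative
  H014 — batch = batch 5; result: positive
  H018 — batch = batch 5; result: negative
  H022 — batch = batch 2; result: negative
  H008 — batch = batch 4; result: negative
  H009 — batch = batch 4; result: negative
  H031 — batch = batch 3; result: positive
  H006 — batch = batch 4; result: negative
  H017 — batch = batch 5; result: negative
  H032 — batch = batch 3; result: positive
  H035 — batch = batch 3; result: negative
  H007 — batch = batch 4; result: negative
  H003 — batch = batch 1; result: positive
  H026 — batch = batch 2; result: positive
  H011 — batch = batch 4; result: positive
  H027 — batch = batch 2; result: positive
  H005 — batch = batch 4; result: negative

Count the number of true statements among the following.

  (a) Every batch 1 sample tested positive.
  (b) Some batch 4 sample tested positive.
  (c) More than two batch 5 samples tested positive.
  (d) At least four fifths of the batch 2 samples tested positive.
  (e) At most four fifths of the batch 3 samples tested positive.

5

(a) batch 1: |A| = 5, |A ∩ B| = 5; needs A ⊆ B, i.e. every element of A is in B (|A ∖ B| = 0) — true.
(b) batch 4: |A| = 8, |A ∩ B| = 1; needs A ∩ B ≠ ∅ (|A ∩ B| ≥ 1) — true.
(c) batch 5: |A| = 8, |A ∩ B| = 3; needs |A ∩ B| > 2 — true.
(d) batch 2: |A| = 8, |A ∩ B| = 7; needs |A ∩ B| / |A| ≥ 4/5 — true.
(e) batch 3: |A| = 9, |A ∩ B| = 7; needs |A ∩ B| / |A| ≤ 4/5 — true.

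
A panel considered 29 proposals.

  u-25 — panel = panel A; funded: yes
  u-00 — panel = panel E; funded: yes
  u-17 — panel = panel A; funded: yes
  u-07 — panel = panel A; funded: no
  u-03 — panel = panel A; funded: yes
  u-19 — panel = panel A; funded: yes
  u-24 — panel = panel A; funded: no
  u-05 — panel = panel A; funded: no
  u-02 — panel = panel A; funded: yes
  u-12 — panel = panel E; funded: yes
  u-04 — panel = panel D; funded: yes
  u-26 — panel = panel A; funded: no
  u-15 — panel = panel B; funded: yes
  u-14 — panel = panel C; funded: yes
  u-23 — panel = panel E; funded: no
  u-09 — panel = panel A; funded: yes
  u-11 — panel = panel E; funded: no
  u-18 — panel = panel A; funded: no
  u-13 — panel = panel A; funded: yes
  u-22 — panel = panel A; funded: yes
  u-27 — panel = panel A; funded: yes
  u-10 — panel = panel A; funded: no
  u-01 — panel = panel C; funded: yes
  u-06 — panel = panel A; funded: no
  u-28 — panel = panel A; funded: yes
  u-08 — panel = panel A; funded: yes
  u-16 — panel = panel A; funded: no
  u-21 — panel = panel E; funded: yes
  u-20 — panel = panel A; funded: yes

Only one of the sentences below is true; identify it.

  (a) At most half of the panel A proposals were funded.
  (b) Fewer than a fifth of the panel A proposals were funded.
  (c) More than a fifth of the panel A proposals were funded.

|A| = 20, |A ∩ B| = 12, |A ∖ B| = 8.
(a) requires |A ∩ B| ≤ |A ∖ B|: false.
(b) requires |A ∩ B| / |A| < 1/5: false.
(c) requires |A ∩ B| / |A| > 1/5: true.

(c)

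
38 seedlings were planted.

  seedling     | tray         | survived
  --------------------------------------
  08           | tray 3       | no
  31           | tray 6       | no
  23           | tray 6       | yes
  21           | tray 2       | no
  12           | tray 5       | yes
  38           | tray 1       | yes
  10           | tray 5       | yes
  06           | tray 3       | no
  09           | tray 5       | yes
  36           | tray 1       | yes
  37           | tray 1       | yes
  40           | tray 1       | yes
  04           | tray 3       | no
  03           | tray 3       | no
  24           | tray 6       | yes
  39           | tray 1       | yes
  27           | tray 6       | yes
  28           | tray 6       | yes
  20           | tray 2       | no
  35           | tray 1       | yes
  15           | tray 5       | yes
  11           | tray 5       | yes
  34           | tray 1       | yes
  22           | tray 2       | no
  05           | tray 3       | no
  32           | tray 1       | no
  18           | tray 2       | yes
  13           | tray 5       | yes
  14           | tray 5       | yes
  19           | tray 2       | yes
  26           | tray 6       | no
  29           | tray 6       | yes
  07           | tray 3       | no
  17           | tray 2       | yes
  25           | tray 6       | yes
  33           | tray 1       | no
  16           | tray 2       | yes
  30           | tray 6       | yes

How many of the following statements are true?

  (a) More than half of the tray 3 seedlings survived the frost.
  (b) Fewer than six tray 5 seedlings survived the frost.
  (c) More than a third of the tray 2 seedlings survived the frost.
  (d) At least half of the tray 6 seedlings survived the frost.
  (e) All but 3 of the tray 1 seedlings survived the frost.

(a) tray 3: |A| = 6, |A ∩ B| = 0; needs |A ∩ B| > |A ∖ B| — false.
(b) tray 5: |A| = 7, |A ∩ B| = 7; needs |A ∩ B| < 6 — false.
(c) tray 2: |A| = 7, |A ∩ B| = 4; needs |A ∩ B| / |A| > 1/3 — true.
(d) tray 6: |A| = 9, |A ∩ B| = 7; needs |A ∩ B| ≥ |A ∖ B| — true.
(e) tray 1: |A| = 9, |A ∩ B| = 7; needs |A ∖ B| = 3 — false.

2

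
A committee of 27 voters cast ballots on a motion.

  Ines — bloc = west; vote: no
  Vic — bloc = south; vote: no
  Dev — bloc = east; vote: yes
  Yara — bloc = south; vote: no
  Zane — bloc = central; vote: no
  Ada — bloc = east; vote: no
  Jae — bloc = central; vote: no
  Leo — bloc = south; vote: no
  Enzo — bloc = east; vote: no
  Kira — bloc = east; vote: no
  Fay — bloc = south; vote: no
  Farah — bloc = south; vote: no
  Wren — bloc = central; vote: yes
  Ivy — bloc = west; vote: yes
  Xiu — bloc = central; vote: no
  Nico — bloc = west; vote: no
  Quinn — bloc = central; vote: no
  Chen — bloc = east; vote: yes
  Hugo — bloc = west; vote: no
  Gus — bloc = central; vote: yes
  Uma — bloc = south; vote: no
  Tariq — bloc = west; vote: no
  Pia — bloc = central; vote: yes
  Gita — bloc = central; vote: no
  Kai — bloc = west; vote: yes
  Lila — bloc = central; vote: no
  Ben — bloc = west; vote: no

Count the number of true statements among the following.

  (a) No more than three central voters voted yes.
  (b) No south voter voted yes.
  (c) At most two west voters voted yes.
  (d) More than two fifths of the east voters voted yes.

3

(a) central: |A| = 9, |A ∩ B| = 3; needs |A ∩ B| ≤ 3 — true.
(b) south: |A| = 6, |A ∩ B| = 0; needs A ∩ B = ∅ (|A ∩ B| = 0) — true.
(c) west: |A| = 7, |A ∩ B| = 2; needs |A ∩ B| ≤ 2 — true.
(d) east: |A| = 5, |A ∩ B| = 2; needs |A ∩ B| / |A| > 2/5 — false.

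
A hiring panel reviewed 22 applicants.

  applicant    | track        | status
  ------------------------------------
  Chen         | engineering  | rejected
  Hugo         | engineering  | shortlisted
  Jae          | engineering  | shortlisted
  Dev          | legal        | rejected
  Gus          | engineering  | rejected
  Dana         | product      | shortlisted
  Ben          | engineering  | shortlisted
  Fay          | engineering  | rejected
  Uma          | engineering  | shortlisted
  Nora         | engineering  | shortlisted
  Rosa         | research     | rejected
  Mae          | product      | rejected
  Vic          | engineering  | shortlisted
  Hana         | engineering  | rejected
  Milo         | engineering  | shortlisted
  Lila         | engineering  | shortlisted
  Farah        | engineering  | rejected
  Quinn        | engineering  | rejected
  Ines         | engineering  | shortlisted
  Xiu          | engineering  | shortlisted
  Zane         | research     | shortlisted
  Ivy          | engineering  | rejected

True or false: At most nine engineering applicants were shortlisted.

'At most nine engineering applicants were shortlisted' holds iff |A ∩ B| ≤ 9.
|A| = 17, |A ∩ B| = 10, |A ∖ B| = 7.
|A ∩ B| = 10, so the statement is false.

False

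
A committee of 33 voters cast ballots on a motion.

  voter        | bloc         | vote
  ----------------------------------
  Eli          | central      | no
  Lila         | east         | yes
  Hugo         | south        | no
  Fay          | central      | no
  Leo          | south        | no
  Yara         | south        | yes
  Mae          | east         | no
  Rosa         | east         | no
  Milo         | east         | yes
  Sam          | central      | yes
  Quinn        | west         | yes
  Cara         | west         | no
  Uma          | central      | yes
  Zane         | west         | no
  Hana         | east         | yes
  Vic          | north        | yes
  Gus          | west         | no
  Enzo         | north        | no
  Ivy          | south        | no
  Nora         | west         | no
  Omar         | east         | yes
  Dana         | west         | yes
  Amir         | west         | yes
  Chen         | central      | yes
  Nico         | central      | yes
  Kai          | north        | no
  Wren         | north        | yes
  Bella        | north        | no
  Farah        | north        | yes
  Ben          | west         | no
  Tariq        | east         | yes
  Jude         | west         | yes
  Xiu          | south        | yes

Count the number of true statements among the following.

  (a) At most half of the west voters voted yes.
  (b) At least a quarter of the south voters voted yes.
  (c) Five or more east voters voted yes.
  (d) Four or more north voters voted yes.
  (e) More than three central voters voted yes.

4

(a) west: |A| = 9, |A ∩ B| = 4; needs |A ∩ B| ≤ |A ∖ B| — true.
(b) south: |A| = 5, |A ∩ B| = 2; needs |A ∩ B| / |A| ≥ 1/4 — true.
(c) east: |A| = 7, |A ∩ B| = 5; needs |A ∩ B| ≥ 5 — true.
(d) north: |A| = 6, |A ∩ B| = 3; needs |A ∩ B| ≥ 4 — false.
(e) central: |A| = 6, |A ∩ B| = 4; needs |A ∩ B| > 3 — true.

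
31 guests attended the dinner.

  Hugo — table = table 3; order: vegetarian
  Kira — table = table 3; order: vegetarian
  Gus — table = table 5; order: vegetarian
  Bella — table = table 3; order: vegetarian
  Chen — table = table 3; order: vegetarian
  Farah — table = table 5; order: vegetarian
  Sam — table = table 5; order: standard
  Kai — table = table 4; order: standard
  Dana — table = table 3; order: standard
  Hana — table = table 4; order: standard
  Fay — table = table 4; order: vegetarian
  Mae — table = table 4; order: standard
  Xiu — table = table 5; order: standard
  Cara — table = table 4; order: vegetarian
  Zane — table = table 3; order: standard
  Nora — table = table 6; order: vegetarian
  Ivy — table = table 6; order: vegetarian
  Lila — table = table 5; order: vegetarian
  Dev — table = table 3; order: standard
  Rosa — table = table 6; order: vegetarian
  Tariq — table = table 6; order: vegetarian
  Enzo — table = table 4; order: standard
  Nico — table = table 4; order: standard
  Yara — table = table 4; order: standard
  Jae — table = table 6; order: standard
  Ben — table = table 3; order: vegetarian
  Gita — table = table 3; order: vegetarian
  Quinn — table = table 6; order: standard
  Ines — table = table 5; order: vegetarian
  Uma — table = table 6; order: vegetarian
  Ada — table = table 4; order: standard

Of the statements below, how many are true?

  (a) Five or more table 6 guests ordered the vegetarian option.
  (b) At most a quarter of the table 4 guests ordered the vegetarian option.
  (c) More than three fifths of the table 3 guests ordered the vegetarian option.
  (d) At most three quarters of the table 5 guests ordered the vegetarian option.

4

(a) table 6: |A| = 7, |A ∩ B| = 5; needs |A ∩ B| ≥ 5 — true.
(b) table 4: |A| = 9, |A ∩ B| = 2; needs |A ∩ B| / |A| ≤ 1/4 — true.
(c) table 3: |A| = 9, |A ∩ B| = 6; needs |A ∩ B| / |A| > 3/5 — true.
(d) table 5: |A| = 6, |A ∩ B| = 4; needs |A ∩ B| / |A| ≤ 3/4 — true.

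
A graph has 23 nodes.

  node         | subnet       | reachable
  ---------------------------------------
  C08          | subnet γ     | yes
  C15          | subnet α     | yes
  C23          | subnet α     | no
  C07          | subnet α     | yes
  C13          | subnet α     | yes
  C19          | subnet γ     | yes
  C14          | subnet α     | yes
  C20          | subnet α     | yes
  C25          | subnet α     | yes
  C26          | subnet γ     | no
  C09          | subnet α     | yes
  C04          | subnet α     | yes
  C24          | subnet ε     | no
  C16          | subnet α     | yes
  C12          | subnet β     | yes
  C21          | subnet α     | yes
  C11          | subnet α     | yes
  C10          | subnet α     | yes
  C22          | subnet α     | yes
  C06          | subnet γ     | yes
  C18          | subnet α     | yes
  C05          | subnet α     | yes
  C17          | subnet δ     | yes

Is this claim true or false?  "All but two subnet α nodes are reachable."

False

Truth condition: |A ∖ B| = 2.
|A| = 16, |A ∩ B| = 15, |A ∖ B| = 1.
|A ∖ B| = 1, so the statement is false.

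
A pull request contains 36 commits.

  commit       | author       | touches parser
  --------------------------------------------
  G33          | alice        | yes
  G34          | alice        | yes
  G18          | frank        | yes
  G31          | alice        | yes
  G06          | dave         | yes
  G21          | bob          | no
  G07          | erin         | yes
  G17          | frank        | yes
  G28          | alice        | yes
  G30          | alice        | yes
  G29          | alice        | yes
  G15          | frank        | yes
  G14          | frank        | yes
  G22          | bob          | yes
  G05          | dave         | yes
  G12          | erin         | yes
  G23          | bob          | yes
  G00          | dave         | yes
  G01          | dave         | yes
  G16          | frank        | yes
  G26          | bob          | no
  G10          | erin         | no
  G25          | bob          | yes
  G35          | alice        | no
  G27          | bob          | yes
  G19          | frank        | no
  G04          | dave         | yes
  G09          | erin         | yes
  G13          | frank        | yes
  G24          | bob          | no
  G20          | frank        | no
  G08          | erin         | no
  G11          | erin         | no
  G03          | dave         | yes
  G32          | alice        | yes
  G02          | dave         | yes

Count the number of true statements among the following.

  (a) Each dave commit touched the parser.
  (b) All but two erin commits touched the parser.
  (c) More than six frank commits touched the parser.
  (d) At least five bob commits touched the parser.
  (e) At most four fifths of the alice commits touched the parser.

1

(a) dave: |A| = 7, |A ∩ B| = 7; needs A ⊆ B, i.e. every element of A is in B (|A ∖ B| = 0) — true.
(b) erin: |A| = 6, |A ∩ B| = 3; needs |A ∖ B| = 2 — false.
(c) frank: |A| = 8, |A ∩ B| = 6; needs |A ∩ B| > 6 — false.
(d) bob: |A| = 7, |A ∩ B| = 4; needs |A ∩ B| ≥ 5 — false.
(e) alice: |A| = 8, |A ∩ B| = 7; needs |A ∩ B| / |A| ≤ 4/5 — false.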